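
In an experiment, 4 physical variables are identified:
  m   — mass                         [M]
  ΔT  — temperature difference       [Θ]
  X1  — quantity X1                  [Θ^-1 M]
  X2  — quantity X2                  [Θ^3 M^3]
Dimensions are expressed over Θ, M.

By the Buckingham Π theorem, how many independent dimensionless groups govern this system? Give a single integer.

Dimensional matrix (Θ×M by m×ΔT×X1×X2):
  Θ: [ 0  1 -1  3]
  M: [ 1  0  1  3]
Echelon form has 2 nonzero rows (pivots: m,ΔT)
Π count = n − r = 4 − 2 = 2

2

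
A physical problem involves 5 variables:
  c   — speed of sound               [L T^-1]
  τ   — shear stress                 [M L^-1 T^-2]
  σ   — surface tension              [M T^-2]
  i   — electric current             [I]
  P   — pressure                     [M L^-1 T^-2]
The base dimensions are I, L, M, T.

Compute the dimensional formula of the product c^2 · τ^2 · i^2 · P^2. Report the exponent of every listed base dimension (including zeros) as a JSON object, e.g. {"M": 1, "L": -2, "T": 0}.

{"I": 2, "L": -2, "M": 4, "T": -10}

Write exponents as rows I,L,M,T / cols c,τ,σ,i,P:
  I: [ 0  0  0  1  0]
  L: [ 1 -1  0  0 -1]
  M: [ 0  1  1  0  1]
  T: [-1 -2 -2  0 -2]
  [I]: (2)·0+(2)·0+(2)·1+(2)·0 = 2
  [L]: (2)·1+(2)·-1+(2)·0+(2)·-1 = -2
  [M]: (2)·0+(2)·1+(2)·0+(2)·1 = 4
  [T]: (2)·-1+(2)·-2+(2)·0+(2)·-2 = -10
⇒ I^2 L^-2 M^4 T^-10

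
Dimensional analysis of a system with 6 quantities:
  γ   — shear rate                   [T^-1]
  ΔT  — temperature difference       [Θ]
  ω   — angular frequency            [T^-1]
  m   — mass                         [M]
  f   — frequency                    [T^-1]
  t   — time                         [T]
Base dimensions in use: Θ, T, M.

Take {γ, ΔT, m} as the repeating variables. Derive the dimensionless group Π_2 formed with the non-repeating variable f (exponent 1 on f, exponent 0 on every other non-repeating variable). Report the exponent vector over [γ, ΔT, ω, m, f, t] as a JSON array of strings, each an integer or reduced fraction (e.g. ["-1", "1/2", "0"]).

["-1", "0", "0", "0", "1", "0"]

Write exponents as rows Θ,T,M / cols γ,ΔT,ω,m,f,t:
  Θ: [ 0  1  0  0  0  0]
  T: [-1  0 -1  0 -1  1]
  M: [ 0  0  0  1  0  0]
RREF → pivots at {γ,ΔT,m} ⇒ r = 3
Pivot set = {γ,ΔT,m}, free = {ω,f,t}
RREF:
  r0: [   1    0    1    0    1   -1]
  r1: [   0    1    0    0    0    0]
  r2: [   0    0    0    1    0    0]
Fix exponent of f at 1, ω at 0, t at 0; solve each RREF row for its pivot's exponent:
  r0: exp(γ) + (1)·1 = 0 ⇒ exp(γ) = -1
  r1: exp(ΔT) + (0)·1 = 0 ⇒ exp(ΔT) = 0
  r2: exp(m) + (0)·1 = 0 ⇒ exp(m) = 0
Π_2 = γ^-1 · f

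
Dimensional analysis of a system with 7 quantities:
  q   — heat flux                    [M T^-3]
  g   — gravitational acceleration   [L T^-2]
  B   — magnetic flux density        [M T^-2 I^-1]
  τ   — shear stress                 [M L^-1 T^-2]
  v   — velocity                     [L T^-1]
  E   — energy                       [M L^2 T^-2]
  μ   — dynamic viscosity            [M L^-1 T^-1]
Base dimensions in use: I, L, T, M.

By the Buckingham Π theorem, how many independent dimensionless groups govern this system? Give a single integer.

3

Dimensional matrix (I×L×T×M by q×g×B×τ×v×E×μ):
  I: [ 0  0 -1  0  0  0  0]
  L: [ 0  1  0 -1  1  2 -1]
  T: [-3 -2 -2 -2 -1 -2 -1]
  M: [ 1  0  1  1  0  1  1]
Row reduction gives pivot columns q,g,B,τ; rank = 4
Π count = n − r = 7 − 4 = 3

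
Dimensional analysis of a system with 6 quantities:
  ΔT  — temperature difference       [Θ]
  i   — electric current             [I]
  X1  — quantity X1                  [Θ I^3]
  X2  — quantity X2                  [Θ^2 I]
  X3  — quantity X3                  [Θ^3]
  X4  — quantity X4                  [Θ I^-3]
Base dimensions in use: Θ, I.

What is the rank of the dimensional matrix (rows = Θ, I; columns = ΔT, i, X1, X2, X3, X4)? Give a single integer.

Exponent matrix [Θ,I] × [ΔT,i,X1,X2,X3,X4]:
  Θ: [ 1  0  1  2  3  1]
  I: [ 0  1  3  1  0 -3]
Row reduction gives pivot columns ΔT,i; rank = 2

2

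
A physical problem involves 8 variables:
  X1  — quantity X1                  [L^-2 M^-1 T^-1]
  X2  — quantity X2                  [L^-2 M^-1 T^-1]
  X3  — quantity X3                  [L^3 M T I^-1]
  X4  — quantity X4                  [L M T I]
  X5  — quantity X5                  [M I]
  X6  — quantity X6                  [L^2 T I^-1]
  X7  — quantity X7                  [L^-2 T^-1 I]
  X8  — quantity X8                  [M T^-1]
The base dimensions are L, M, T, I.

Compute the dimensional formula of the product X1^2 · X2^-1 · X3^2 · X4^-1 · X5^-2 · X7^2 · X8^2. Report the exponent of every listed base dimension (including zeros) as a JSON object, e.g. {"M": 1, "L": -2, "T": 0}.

{"L": -1, "M": 0, "T": -4, "I": -3}

Dimensional matrix (L×M×T×I by X1×X2×X3×X4×X5×X6×X7×X8):
  L: [-2 -2  3  1  0  2 -2  0]
  M: [-1 -1  1  1  1  0  0  1]
  T: [-1 -1  1  1  0  1 -1 -1]
  I: [ 0  0 -1  1  1 -1  1  0]
  [L]: (2)·-2+(-1)·-2+(2)·3+(-1)·1+(-2)·0+(2)·-2+(2)·0 = -1
  [M]: (2)·-1+(-1)·-1+(2)·1+(-1)·1+(-2)·1+(2)·0+(2)·1 = 0
  [T]: (2)·-1+(-1)·-1+(2)·1+(-1)·1+(-2)·0+(2)·-1+(2)·-1 = -4
  [I]: (2)·0+(-1)·0+(2)·-1+(-1)·1+(-2)·1+(2)·1+(2)·0 = -3
⇒ L^-1 T^-4 I^-3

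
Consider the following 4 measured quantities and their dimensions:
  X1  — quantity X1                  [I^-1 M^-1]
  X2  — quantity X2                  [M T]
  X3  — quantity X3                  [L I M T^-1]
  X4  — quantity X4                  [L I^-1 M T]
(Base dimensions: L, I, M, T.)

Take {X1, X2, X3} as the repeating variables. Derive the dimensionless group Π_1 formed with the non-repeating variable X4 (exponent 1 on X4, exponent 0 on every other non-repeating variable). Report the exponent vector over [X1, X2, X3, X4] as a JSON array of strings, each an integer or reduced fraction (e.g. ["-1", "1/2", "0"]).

Write exponents as rows L,I,M,T / cols X1,X2,X3,X4:
  L: [ 0  0  1  1]
  I: [-1  0  1 -1]
  M: [-1  1  1  1]
  T: [ 0  1 -1  1]
Echelon form has 3 nonzero rows (pivots: X1,X2,X3)
Pivot set = {X1,X2,X3}, free = {X4}
RREF:
  r0: [   1    0    0    2]
  r1: [   0    1    0    2]
  r2: [   0    0    1    1]
  r3: [   0    0    0    0]
Fix exponent of X4 at 1; solve each RREF row for its pivot's exponent:
  r0: exp(X1) + (2)·1 = 0 ⇒ exp(X1) = -2
  r1: exp(X2) + (2)·1 = 0 ⇒ exp(X2) = -2
  r2: exp(X3) + (1)·1 = 0 ⇒ exp(X3) = -1
Π_1 = X1^-2 · X2^-2 · X3^-1 · X4

["-2", "-2", "-1", "1"]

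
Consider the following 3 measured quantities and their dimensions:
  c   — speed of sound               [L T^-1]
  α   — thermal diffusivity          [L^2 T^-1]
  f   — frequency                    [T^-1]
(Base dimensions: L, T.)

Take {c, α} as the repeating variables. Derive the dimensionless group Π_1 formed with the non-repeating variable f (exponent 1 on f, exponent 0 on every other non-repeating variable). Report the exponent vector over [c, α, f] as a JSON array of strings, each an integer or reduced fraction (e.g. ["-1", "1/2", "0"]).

Write exponents as rows L,T / cols c,α,f:
  L: [ 1  2  0]
  T: [-1 -1 -1]
RREF → pivots at {c,α} ⇒ r = 2
Repeat: c,α; free: f
RREF:
  r0: [   1    0    2]
  r1: [   0    1   -1]
Fix exponent of f at 1; solve each RREF row for its pivot's exponent:
  r0: exp(c) + (2)·1 = 0 ⇒ exp(c) = -2
  r1: exp(α) + (-1)·1 = 0 ⇒ exp(α) = 1
Π_1 = c^-2 · α · f

["-2", "1", "1"]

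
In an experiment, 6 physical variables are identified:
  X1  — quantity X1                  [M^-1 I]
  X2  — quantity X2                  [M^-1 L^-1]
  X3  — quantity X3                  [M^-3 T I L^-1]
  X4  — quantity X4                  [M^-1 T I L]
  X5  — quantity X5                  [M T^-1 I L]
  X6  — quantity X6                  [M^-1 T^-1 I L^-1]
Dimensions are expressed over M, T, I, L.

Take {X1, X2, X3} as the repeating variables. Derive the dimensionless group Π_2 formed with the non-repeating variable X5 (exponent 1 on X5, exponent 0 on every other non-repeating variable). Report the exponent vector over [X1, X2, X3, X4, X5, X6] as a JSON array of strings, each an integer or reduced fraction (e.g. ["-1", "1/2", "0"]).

["-2", "0", "1", "0", "1", "0"]

Write exponents as rows M,T,I,L / cols X1,X2,X3,X4,X5,X6:
  M: [-1 -1 -3 -1  1 -1]
  T: [ 0  0  1  1 -1 -1]
  I: [ 1  0  1  1  1  1]
  L: [ 0 -1 -1  1  1 -1]
Row reduction gives pivot columns X1,X2,X3; rank = 3
Repeat: X1,X2,X3; free: X4,X5,X6
RREF:
  r0: [   1    0    0    0    2    2]
  r1: [   0    1    0   -2    0    2]
  r2: [   0    0    1    1   -1   -1]
  r3: [   0    0    0    0    0    0]
Fix exponent of X5 at 1, X4 at 0, X6 at 0; solve each RREF row for its pivot's exponent:
  r0: exp(X1) + (2)·1 = 0 ⇒ exp(X1) = -2
  r1: exp(X2) + (0)·1 = 0 ⇒ exp(X2) = 0
  r2: exp(X3) + (-1)·1 = 0 ⇒ exp(X3) = 1
Π_2 = X1^-2 · X3 · X5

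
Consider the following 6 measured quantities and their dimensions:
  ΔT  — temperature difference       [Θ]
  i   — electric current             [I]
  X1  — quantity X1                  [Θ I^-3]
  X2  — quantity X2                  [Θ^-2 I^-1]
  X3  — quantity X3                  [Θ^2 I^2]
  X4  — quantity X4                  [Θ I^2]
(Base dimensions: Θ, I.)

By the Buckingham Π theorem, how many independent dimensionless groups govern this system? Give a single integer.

Write exponents as rows Θ,I / cols ΔT,i,X1,X2,X3,X4:
  Θ: [ 1  0  1 -2  2  1]
  I: [ 0  1 -3 -1  2  2]
RREF → pivots at {ΔT,i} ⇒ r = 2
n=6, r=2 ⇒ 4 dimensionless groups

4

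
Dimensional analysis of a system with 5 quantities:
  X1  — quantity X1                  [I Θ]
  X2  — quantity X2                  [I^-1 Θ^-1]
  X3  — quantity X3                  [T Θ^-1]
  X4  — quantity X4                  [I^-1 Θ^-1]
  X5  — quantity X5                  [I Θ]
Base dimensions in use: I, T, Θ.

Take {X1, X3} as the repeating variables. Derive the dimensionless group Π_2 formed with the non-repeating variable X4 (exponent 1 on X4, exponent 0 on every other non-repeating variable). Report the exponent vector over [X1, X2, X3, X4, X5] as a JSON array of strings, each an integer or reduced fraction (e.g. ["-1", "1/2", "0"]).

["1", "0", "0", "1", "0"]

Write exponents as rows I,T,Θ / cols X1,X2,X3,X4,X5:
  I: [ 1 -1  0 -1  1]
  T: [ 0  0  1  0  0]
  Θ: [ 1 -1 -1 -1  1]
Echelon form has 2 nonzero rows (pivots: X1,X3)
Repeat: X1,X3; free: X2,X4,X5
RREF:
  r0: [   1   -1    0   -1    1]
  r1: [   0    0    1    0    0]
  r2: [   0    0    0    0    0]
Fix exponent of X4 at 1, X2 at 0, X5 at 0; solve each RREF row for its pivot's exponent:
  r0: exp(X1) + (-1)·1 = 0 ⇒ exp(X1) = 1
  r1: exp(X3) + (0)·1 = 0 ⇒ exp(X3) = 0
Π_2 = X1 · X4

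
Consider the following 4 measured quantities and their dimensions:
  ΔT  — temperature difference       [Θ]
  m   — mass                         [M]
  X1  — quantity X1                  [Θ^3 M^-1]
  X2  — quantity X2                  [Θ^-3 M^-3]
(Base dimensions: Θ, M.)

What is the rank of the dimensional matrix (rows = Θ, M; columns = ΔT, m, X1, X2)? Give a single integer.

Write exponents as rows Θ,M / cols ΔT,m,X1,X2:
  Θ: [ 1  0  3 -3]
  M: [ 0  1 -1 -3]
RREF → pivots at {ΔT,m} ⇒ r = 2

2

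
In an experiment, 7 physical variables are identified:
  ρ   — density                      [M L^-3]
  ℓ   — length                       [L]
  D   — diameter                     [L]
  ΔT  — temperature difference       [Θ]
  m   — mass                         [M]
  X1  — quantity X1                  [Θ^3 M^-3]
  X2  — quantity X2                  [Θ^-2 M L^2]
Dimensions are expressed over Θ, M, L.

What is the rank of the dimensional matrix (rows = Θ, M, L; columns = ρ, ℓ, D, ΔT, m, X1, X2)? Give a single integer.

3

Exponent matrix [Θ,M,L] × [ρ,ℓ,D,ΔT,m,X1,X2]:
  Θ: [ 0  0  0  1  0  3 -2]
  M: [ 1  0  0  0  1 -3  1]
  L: [-3  1  1  0  0  0  2]
Echelon form has 3 nonzero rows (pivots: ρ,ℓ,ΔT)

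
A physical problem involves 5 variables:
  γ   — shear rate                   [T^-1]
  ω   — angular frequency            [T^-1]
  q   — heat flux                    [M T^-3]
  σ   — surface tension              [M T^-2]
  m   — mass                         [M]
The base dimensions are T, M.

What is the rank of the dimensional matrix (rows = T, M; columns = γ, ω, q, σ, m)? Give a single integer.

2

Write exponents as rows T,M / cols γ,ω,q,σ,m:
  T: [-1 -1 -3 -2  0]
  M: [ 0  0  1  1  1]
Echelon form has 2 nonzero rows (pivots: γ,q)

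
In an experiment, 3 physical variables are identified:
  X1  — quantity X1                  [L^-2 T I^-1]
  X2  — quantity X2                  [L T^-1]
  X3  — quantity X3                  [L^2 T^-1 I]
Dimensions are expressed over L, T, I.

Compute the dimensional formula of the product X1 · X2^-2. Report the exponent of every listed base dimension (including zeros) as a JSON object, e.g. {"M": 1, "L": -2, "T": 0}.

Dimensional matrix (L×T×I by X1×X2×X3):
  L: [-2  1  2]
  T: [ 1 -1 -1]
  I: [-1  0  1]
  [L]: (1)·-2+(-2)·1 = -4
  [T]: (1)·1+(-2)·-1 = 3
  [I]: (1)·-1+(-2)·0 = -1
⇒ L^-4 T^3 I^-1

{"L": -4, "T": 3, "I": -1}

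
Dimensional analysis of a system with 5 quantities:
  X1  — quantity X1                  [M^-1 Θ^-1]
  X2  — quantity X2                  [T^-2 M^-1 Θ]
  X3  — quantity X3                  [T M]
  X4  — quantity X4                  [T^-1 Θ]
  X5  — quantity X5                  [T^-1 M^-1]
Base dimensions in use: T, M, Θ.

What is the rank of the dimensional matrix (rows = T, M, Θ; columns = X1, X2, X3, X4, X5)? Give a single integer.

2

Dimensional matrix (T×M×Θ by X1×X2×X3×X4×X5):
  T: [ 0 -2  1 -1 -1]
  M: [-1 -1  1  0 -1]
  Θ: [-1  1  0  1  0]
Row reduction gives pivot columns X1,X2; rank = 2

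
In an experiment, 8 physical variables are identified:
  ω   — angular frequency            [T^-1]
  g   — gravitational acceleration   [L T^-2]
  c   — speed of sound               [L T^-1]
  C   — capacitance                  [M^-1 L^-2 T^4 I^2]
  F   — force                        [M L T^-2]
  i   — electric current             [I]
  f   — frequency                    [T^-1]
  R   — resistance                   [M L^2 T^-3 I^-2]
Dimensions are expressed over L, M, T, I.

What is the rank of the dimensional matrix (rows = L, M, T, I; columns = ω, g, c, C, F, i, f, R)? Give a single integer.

Dimensional matrix (L×M×T×I by ω×g×c×C×F×i×f×R):
  L: [ 0  1  1 -2  1  0  0  2]
  M: [ 0  0  0 -1  1  0  0  1]
  T: [-1 -2 -1  4 -2  0 -1 -3]
  I: [ 0  0  0  2  0  1  0 -2]
Row reduction gives pivot columns ω,g,C,F; rank = 4

4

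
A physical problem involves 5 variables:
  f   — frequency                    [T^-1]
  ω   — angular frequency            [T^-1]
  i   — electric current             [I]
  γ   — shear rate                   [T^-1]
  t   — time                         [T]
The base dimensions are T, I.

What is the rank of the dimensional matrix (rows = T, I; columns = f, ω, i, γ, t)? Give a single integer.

2

Write exponents as rows T,I / cols f,ω,i,γ,t:
  T: [-1 -1  0 -1  1]
  I: [ 0  0  1  0  0]
Echelon form has 2 nonzero rows (pivots: f,i)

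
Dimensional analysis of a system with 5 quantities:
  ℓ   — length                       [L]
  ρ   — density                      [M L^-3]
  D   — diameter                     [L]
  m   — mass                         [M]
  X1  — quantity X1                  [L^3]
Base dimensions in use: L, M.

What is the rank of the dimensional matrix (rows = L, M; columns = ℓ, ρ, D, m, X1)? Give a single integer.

2

Dimensional matrix (L×M by ℓ×ρ×D×m×X1):
  L: [ 1 -3  1  0  3]
  M: [ 0  1  0  1  0]
Row reduction gives pivot columns ℓ,ρ; rank = 2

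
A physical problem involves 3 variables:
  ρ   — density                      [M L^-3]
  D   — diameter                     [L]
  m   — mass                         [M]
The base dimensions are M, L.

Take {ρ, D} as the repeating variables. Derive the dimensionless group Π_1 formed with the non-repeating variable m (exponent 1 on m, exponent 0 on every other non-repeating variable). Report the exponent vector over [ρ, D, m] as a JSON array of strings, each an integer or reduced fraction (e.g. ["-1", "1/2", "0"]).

["-1", "-3", "1"]

Write exponents as rows M,L / cols ρ,D,m:
  M: [ 1  0  1]
  L: [-3  1  0]
RREF → pivots at {ρ,D} ⇒ r = 2
Pivot set = {ρ,D}, free = {m}
RREF:
  r0: [   1    0    1]
  r1: [   0    1    3]
Fix exponent of m at 1; solve each RREF row for its pivot's exponent:
  r0: exp(ρ) + (1)·1 = 0 ⇒ exp(ρ) = -1
  r1: exp(D) + (3)·1 = 0 ⇒ exp(D) = -3
Π_1 = ρ^-1 · D^-3 · m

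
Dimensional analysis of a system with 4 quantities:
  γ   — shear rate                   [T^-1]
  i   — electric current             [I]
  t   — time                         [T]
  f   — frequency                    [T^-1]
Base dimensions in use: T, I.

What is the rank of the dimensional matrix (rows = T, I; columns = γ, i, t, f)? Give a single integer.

2

Write exponents as rows T,I / cols γ,i,t,f:
  T: [-1  0  1 -1]
  I: [ 0  1  0  0]
Echelon form has 2 nonzero rows (pivots: γ,i)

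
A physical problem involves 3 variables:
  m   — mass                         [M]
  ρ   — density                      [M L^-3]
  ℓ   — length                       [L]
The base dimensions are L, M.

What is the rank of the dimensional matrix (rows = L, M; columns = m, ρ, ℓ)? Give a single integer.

2

Exponent matrix [L,M] × [m,ρ,ℓ]:
  L: [ 0 -3  1]
  M: [ 1  1  0]
Row reduction gives pivot columns m,ρ; rank = 2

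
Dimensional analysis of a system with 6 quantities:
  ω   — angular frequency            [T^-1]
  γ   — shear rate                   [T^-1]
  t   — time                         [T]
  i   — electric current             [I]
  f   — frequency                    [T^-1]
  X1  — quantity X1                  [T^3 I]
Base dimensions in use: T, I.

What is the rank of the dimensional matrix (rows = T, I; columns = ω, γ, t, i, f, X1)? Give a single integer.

2

Exponent matrix [T,I] × [ω,γ,t,i,f,X1]:
  T: [-1 -1  1  0 -1  3]
  I: [ 0  0  0  1  0  1]
RREF → pivots at {ω,i} ⇒ r = 2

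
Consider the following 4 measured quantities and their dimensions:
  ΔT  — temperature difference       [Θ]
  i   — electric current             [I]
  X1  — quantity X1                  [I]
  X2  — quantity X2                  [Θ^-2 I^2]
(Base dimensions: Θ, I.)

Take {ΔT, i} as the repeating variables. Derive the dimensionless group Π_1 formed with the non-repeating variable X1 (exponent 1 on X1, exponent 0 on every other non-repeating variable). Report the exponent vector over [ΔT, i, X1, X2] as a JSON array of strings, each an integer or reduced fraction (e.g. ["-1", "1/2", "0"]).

Dimensional matrix (Θ×I by ΔT×i×X1×X2):
  Θ: [ 1  0  0 -2]
  I: [ 0  1  1  2]
Echelon form has 2 nonzero rows (pivots: ΔT,i)
Repeat: ΔT,i; free: X1,X2
RREF:
  r0: [   1    0    0   -2]
  r1: [   0    1    1    2]
Fix exponent of X1 at 1, X2 at 0; solve each RREF row for its pivot's exponent:
  r0: exp(ΔT) + (0)·1 = 0 ⇒ exp(ΔT) = 0
  r1: exp(i) + (1)·1 = 0 ⇒ exp(i) = -1
Π_1 = i^-1 · X1

["0", "-1", "1", "0"]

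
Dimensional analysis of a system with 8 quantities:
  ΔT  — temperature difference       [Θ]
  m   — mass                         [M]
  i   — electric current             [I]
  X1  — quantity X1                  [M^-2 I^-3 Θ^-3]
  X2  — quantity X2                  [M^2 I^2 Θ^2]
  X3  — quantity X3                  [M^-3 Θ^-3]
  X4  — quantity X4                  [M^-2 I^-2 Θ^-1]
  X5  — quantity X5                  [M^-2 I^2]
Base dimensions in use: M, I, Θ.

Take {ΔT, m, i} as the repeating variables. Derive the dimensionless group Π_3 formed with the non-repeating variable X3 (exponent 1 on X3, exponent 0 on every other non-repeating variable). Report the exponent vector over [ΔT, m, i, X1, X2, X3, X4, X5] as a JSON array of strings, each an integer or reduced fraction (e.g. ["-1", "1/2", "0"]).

["3", "3", "0", "0", "0", "1", "0", "0"]

Exponent matrix [M,I,Θ] × [ΔT,m,i,X1,X2,X3,X4,X5]:
  M: [ 0  1  0 -2  2 -3 -2 -2]
  I: [ 0  0  1 -3  2  0 -2  2]
  Θ: [ 1  0  0 -3  2 -3 -1  0]
Echelon form has 3 nonzero rows (pivots: ΔT,m,i)
Repeat: ΔT,m,i; free: X1,X2,X3,X4,X5
RREF:
  r0: [   1    0    0   -3    2   -3   -1    0]
  r1: [   0    1    0   -2    2   -3   -2   -2]
  r2: [   0    0    1   -3    2    0   -2    2]
Fix exponent of X3 at 1, X1 at 0, X2 at 0, X4 at 0, X5 at 0; solve each RREF row for its pivot's exponent:
  r0: exp(ΔT) + (-3)·1 = 0 ⇒ exp(ΔT) = 3
  r1: exp(m) + (-3)·1 = 0 ⇒ exp(m) = 3
  r2: exp(i) + (0)·1 = 0 ⇒ exp(i) = 0
Π_3 = ΔT^3 · m^3 · X3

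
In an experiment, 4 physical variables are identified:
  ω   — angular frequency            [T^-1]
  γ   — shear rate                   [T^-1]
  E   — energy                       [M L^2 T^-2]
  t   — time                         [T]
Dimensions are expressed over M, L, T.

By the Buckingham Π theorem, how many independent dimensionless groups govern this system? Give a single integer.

Dimensional matrix (M×L×T by ω×γ×E×t):
  M: [ 0  0  1  0]
  L: [ 0  0  2  0]
  T: [-1 -1 -2  1]
Row reduction gives pivot columns ω,E; rank = 2
4 vars − rank 2 = 2 Π groups

2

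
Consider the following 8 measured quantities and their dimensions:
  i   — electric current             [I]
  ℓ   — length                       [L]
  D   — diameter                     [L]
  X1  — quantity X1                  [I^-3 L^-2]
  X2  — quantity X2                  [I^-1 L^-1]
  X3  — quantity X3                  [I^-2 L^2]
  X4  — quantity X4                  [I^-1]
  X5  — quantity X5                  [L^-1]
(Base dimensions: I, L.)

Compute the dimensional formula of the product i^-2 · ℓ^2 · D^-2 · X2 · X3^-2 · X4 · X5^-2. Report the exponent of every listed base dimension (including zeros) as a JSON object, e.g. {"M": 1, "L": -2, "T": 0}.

Write exponents as rows I,L / cols i,ℓ,D,X1,X2,X3,X4,X5:
  I: [ 1  0  0 -3 -1 -2 -1  0]
  L: [ 0  1  1 -2 -1  2  0 -1]
  [I]: (-2)·1+(2)·0+(-2)·0+(1)·-1+(-2)·-2+(1)·-1+(-2)·0 = 0
  [L]: (-2)·0+(2)·1+(-2)·1+(1)·-1+(-2)·2+(1)·0+(-2)·-1 = -3
⇒ L^-3

{"I": 0, "L": -3}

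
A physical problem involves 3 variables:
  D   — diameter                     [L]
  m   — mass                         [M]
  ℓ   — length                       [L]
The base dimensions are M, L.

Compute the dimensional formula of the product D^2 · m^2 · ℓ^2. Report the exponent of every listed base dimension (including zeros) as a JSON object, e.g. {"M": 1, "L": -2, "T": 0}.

{"M": 2, "L": 4}

Exponent matrix [M,L] × [D,m,ℓ]:
  M: [ 0  1  0]
  L: [ 1  0  1]
  [M]: (2)·0+(2)·1+(2)·0 = 2
  [L]: (2)·1+(2)·0+(2)·1 = 4
⇒ M^2 L^4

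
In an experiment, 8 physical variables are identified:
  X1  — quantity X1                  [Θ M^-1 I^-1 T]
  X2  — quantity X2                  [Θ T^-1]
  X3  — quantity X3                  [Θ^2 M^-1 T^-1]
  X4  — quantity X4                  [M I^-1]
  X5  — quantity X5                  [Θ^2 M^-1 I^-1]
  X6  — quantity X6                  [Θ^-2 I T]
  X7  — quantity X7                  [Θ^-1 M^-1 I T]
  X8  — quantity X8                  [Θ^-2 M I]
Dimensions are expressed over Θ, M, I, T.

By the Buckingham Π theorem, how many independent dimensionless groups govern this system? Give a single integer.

Dimensional matrix (Θ×M×I×T by X1×X2×X3×X4×X5×X6×X7×X8):
  Θ: [ 1  1  2  0  2 -2 -1 -2]
  M: [-1  0 -1  1 -1  0 -1  1]
  I: [-1  0  0 -1 -1  1  1  1]
  T: [ 1 -1 -1  0  0  1  1  0]
Row reduction gives pivot columns X1,X2,X3; rank = 3
8 vars − rank 3 = 5 Π groups

5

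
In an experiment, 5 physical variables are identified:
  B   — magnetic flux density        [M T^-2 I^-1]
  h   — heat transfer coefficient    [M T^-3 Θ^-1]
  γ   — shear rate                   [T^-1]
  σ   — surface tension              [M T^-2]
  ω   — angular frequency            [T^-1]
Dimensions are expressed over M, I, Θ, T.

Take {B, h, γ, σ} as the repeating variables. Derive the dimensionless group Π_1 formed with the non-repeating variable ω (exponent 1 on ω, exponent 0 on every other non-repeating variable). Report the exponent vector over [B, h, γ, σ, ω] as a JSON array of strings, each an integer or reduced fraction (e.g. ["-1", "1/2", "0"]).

["0", "0", "-1", "0", "1"]

Dimensional matrix (M×I×Θ×T by B×h×γ×σ×ω):
  M: [ 1  1  0  1  0]
  I: [-1  0  0  0  0]
  Θ: [ 0 -1  0  0  0]
  T: [-2 -3 -1 -2 -1]
Row reduction gives pivot columns B,h,γ,σ; rank = 4
Pivot set = {B,h,γ,σ}, free = {ω}
RREF:
  r0: [   1    0    0    0    0]
  r1: [   0    1    0    0    0]
  r2: [   0    0    1    0    1]
  r3: [   0    0    0    1    0]
Fix exponent of ω at 1; solve each RREF row for its pivot's exponent:
  r0: exp(B) + (0)·1 = 0 ⇒ exp(B) = 0
  r1: exp(h) + (0)·1 = 0 ⇒ exp(h) = 0
  r2: exp(γ) + (1)·1 = 0 ⇒ exp(γ) = -1
  r3: exp(σ) + (0)·1 = 0 ⇒ exp(σ) = 0
Π_1 = γ^-1 · ω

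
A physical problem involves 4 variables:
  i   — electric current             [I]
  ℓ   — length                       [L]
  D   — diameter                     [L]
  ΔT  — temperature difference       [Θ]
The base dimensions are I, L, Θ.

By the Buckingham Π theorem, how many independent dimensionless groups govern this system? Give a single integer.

1

Write exponents as rows I,L,Θ / cols i,ℓ,D,ΔT:
  I: [ 1  0  0  0]
  L: [ 0  1  1  0]
  Θ: [ 0  0  0  1]
Row reduction gives pivot columns i,ℓ,ΔT; rank = 3
n=4, r=3 ⇒ 1 dimensionless group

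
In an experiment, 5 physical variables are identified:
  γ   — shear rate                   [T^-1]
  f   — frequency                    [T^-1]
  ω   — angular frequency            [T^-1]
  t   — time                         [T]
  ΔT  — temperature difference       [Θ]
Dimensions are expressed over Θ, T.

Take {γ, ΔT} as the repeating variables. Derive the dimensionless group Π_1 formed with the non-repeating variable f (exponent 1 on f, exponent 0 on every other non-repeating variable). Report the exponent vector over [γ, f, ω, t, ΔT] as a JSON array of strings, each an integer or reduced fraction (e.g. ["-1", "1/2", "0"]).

["-1", "1", "0", "0", "0"]

Exponent matrix [Θ,T] × [γ,f,ω,t,ΔT]:
  Θ: [ 0  0  0  0  1]
  T: [-1 -1 -1  1  0]
RREF → pivots at {γ,ΔT} ⇒ r = 2
Pivot set = {γ,ΔT}, free = {f,ω,t}
RREF:
  r0: [   1    1    1   -1    0]
  r1: [   0    0    0    0    1]
Fix exponent of f at 1, ω at 0, t at 0; solve each RREF row for its pivot's exponent:
  r0: exp(γ) + (1)·1 = 0 ⇒ exp(γ) = -1
  r1: exp(ΔT) + (0)·1 = 0 ⇒ exp(ΔT) = 0
Π_1 = γ^-1 · f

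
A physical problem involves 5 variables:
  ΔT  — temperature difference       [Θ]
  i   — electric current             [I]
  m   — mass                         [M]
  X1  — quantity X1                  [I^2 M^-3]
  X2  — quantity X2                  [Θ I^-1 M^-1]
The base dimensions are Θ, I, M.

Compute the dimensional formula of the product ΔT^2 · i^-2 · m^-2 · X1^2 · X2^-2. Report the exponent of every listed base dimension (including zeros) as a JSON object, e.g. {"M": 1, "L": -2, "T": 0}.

{"Θ": 0, "I": 4, "M": -6}

Exponent matrix [Θ,I,M] × [ΔT,i,m,X1,X2]:
  Θ: [ 1  0  0  0  1]
  I: [ 0  1  0  2 -1]
  M: [ 0  0  1 -3 -1]
  [Θ]: (2)·1+(-2)·0+(-2)·0+(2)·0+(-2)·1 = 0
  [I]: (2)·0+(-2)·1+(-2)·0+(2)·2+(-2)·-1 = 4
  [M]: (2)·0+(-2)·0+(-2)·1+(2)·-3+(-2)·-1 = -6
⇒ I^4 M^-6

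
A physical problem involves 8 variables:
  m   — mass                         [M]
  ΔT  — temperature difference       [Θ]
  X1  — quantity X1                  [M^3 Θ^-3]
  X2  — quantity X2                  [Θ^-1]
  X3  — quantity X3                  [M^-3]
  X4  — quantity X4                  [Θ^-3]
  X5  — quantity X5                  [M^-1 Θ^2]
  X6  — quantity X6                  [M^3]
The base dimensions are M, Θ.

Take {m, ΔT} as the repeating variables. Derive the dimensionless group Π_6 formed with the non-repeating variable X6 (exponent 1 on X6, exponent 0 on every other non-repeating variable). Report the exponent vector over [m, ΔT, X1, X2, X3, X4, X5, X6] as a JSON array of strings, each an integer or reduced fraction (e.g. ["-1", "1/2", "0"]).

Write exponents as rows M,Θ / cols m,ΔT,X1,X2,X3,X4,X5,X6:
  M: [ 1  0  3  0 -3  0 -1  3]
  Θ: [ 0  1 -3 -1  0 -3  2  0]
Echelon form has 2 nonzero rows (pivots: m,ΔT)
Repeat: m,ΔT; free: X1,X2,X3,X4,X5,X6
RREF:
  r0: [   1    0    3    0   -3    0   -1    3]
  r1: [   0    1   -3   -1    0   -3    2    0]
Fix exponent of X6 at 1, X1 at 0, X2 at 0, X3 at 0, X4 at 0, X5 at 0; solve each RREF row for its pivot's exponent:
  r0: exp(m) + (3)·1 = 0 ⇒ exp(m) = -3
  r1: exp(ΔT) + (0)·1 = 0 ⇒ exp(ΔT) = 0
Π_6 = m^-3 · X6

["-3", "0", "0", "0", "0", "0", "0", "1"]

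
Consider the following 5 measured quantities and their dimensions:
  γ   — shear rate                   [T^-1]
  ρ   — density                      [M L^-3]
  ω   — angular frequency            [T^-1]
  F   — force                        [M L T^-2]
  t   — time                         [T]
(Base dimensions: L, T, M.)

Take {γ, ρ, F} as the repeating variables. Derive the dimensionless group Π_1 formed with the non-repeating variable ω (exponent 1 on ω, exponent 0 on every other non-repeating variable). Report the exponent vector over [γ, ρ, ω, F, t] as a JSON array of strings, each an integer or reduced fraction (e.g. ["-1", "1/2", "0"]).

["-1", "0", "1", "0", "0"]

Write exponents as rows L,T,M / cols γ,ρ,ω,F,t:
  L: [ 0 -3  0  1  0]
  T: [-1  0 -1 -2  1]
  M: [ 0  1  0  1  0]
RREF → pivots at {γ,ρ,F} ⇒ r = 3
Pivot set = {γ,ρ,F}, free = {ω,t}
RREF:
  r0: [   1    0    1    0   -1]
  r1: [   0    1    0    0    0]
  r2: [   0    0    0    1    0]
Fix exponent of ω at 1, t at 0; solve each RREF row for its pivot's exponent:
  r0: exp(γ) + (1)·1 = 0 ⇒ exp(γ) = -1
  r1: exp(ρ) + (0)·1 = 0 ⇒ exp(ρ) = 0
  r2: exp(F) + (0)·1 = 0 ⇒ exp(F) = 0
Π_1 = γ^-1 · ω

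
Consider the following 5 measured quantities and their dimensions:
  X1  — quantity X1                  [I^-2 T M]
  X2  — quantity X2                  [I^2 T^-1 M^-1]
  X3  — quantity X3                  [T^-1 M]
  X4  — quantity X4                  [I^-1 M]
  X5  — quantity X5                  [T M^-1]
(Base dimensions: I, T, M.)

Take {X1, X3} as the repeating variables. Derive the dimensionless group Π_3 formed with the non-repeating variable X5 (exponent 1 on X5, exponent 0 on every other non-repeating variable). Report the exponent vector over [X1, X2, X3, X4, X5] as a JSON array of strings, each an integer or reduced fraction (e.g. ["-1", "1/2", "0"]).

Exponent matrix [I,T,M] × [X1,X2,X3,X4,X5]:
  I: [-2  2  0 -1  0]
  T: [ 1 -1 -1  0  1]
  M: [ 1 -1  1  1 -1]
Echelon form has 2 nonzero rows (pivots: X1,X3)
Pivot set = {X1,X3}, free = {X2,X4,X5}
RREF:
  r0: [   1   -1    0  1/2    0]
  r1: [   0    0    1  1/2   -1]
  r2: [   0    0    0    0    0]
Fix exponent of X5 at 1, X2 at 0, X4 at 0; solve each RREF row for its pivot's exponent:
  r0: exp(X1) + (0)·1 = 0 ⇒ exp(X1) = 0
  r1: exp(X3) + (-1)·1 = 0 ⇒ exp(X3) = 1
Π_3 = X3 · X5

["0", "0", "1", "0", "1"]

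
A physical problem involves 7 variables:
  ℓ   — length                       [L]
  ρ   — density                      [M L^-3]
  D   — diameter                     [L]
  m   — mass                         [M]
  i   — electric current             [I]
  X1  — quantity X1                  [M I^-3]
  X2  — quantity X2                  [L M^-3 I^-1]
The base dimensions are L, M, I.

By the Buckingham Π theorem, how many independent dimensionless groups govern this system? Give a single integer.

Write exponents as rows L,M,I / cols ℓ,ρ,D,m,i,X1,X2:
  L: [ 1 -3  1  0  0  0  1]
  M: [ 0  1  0  1  0  1 -3]
  I: [ 0  0  0  0  1 -3 -1]
Row reduction gives pivot columns ℓ,ρ,i; rank = 3
n=7, r=3 ⇒ 4 dimensionless groups

4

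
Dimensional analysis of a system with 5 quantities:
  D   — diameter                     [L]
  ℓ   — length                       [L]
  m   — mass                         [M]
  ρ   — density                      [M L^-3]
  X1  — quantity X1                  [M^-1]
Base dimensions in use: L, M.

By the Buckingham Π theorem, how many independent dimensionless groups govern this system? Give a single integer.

3

Write exponents as rows L,M / cols D,ℓ,m,ρ,X1:
  L: [ 1  1  0 -3  0]
  M: [ 0  0  1  1 -1]
Echelon form has 2 nonzero rows (pivots: D,m)
Π count = n − r = 5 − 2 = 3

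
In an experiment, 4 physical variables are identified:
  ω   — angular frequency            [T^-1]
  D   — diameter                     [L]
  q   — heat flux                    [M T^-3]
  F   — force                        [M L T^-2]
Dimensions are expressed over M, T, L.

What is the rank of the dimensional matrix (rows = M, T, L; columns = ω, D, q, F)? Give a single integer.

3

Write exponents as rows M,T,L / cols ω,D,q,F:
  M: [ 0  0  1  1]
  T: [-1  0 -3 -2]
  L: [ 0  1  0  1]
Row reduction gives pivot columns ω,D,q; rank = 3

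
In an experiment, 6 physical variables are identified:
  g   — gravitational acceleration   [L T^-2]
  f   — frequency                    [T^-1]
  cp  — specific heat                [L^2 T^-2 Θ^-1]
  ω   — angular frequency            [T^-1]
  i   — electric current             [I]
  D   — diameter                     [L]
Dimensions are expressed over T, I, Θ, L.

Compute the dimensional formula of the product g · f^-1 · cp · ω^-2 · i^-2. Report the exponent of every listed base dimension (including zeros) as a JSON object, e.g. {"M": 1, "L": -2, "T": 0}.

{"T": -1, "I": -2, "Θ": -1, "L": 3}

Exponent matrix [T,I,Θ,L] × [g,f,cp,ω,i,D]:
  T: [-2 -1 -2 -1  0  0]
  I: [ 0  0  0  0  1  0]
  Θ: [ 0  0 -1  0  0  0]
  L: [ 1  0  2  0  0  1]
  [T]: (1)·-2+(-1)·-1+(1)·-2+(-2)·-1+(-2)·0 = -1
  [I]: (1)·0+(-1)·0+(1)·0+(-2)·0+(-2)·1 = -2
  [Θ]: (1)·0+(-1)·0+(1)·-1+(-2)·0+(-2)·0 = -1
  [L]: (1)·1+(-1)·0+(1)·2+(-2)·0+(-2)·0 = 3
⇒ T^-1 I^-2 Θ^-1 L^3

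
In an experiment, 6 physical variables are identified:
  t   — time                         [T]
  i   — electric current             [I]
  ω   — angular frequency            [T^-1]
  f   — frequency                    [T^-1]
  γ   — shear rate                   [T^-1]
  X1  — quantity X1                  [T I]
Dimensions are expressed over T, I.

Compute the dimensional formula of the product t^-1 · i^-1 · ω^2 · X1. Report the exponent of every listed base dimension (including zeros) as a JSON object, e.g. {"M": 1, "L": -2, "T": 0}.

Write exponents as rows T,I / cols t,i,ω,f,γ,X1:
  T: [ 1  0 -1 -1 -1  1]
  I: [ 0  1  0  0  0  1]
  [T]: (-1)·1+(-1)·0+(2)·-1+(1)·1 = -2
  [I]: (-1)·0+(-1)·1+(2)·0+(1)·1 = 0
⇒ T^-2

{"T": -2, "I": 0}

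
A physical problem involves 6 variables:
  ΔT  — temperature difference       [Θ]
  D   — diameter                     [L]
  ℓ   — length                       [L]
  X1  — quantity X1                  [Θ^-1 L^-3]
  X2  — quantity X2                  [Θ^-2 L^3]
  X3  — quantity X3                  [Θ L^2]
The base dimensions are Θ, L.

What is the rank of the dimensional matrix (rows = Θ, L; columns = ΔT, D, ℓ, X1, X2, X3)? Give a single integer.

2

Write exponents as rows Θ,L / cols ΔT,D,ℓ,X1,X2,X3:
  Θ: [ 1  0  0 -1 -2  1]
  L: [ 0  1  1 -3  3  2]
Echelon form has 2 nonzero rows (pivots: ΔT,D)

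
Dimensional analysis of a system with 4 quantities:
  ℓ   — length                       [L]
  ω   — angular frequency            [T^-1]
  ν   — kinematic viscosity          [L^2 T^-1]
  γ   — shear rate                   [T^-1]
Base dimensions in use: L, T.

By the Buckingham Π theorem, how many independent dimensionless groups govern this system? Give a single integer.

Write exponents as rows L,T / cols ℓ,ω,ν,γ:
  L: [ 1  0  2  0]
  T: [ 0 -1 -1 -1]
Row reduction gives pivot columns ℓ,ω; rank = 2
n=4, r=2 ⇒ 2 dimensionless groups

2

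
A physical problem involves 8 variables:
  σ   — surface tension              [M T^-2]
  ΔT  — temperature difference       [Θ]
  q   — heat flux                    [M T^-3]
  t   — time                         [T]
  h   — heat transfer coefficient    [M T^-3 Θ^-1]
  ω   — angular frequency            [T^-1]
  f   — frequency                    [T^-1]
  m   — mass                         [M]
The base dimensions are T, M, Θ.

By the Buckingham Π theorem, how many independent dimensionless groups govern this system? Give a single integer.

5

Dimensional matrix (T×M×Θ by σ×ΔT×q×t×h×ω×f×m):
  T: [-2  0 -3  1 -3 -1 -1  0]
  M: [ 1  0  1  0  1  0  0  1]
  Θ: [ 0  1  0  0 -1  0  0  0]
Echelon form has 3 nonzero rows (pivots: σ,ΔT,q)
8 vars − rank 3 = 5 Π groups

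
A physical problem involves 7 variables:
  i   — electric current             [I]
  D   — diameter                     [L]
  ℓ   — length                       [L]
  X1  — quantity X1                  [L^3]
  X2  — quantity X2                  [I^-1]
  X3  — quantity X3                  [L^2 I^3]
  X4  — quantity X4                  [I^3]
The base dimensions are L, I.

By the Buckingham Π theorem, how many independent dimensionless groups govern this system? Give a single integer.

5

Dimensional matrix (L×I by i×D×ℓ×X1×X2×X3×X4):
  L: [ 0  1  1  3  0  2  0]
  I: [ 1  0  0  0 -1  3  3]
Echelon form has 2 nonzero rows (pivots: i,D)
Π count = n − r = 7 − 2 = 5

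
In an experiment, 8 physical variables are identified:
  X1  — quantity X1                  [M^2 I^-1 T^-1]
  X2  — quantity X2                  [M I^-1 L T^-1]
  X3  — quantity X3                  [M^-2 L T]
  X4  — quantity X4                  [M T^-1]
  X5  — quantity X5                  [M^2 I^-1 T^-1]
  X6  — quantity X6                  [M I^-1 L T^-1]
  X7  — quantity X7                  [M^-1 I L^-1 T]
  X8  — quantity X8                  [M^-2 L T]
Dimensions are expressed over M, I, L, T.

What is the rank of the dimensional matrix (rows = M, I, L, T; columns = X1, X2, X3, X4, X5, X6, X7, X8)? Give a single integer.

3

Write exponents as rows M,I,L,T / cols X1,X2,X3,X4,X5,X6,X7,X8:
  M: [ 2  1 -2  1  2  1 -1 -2]
  I: [-1 -1  0  0 -1 -1  1  0]
  L: [ 0  1  1  0  0  1 -1  1]
  T: [-1 -1  1 -1 -1 -1  1  1]
Echelon form has 3 nonzero rows (pivots: X1,X2,X3)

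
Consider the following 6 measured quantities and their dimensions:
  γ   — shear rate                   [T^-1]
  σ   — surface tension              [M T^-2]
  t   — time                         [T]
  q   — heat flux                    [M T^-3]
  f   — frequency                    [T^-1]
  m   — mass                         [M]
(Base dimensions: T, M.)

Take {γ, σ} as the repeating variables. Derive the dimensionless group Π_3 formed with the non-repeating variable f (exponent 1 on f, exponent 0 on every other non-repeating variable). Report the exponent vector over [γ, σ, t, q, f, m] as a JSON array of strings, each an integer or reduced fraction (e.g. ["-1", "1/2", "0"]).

["-1", "0", "0", "0", "1", "0"]

Dimensional matrix (T×M by γ×σ×t×q×f×m):
  T: [-1 -2  1 -3 -1  0]
  M: [ 0  1  0  1  0  1]
RREF → pivots at {γ,σ} ⇒ r = 2
Pivot set = {γ,σ}, free = {t,q,f,m}
RREF:
  r0: [   1    0   -1    1    1   -2]
  r1: [   0    1    0    1    0    1]
Fix exponent of f at 1, t at 0, q at 0, m at 0; solve each RREF row for its pivot's exponent:
  r0: exp(γ) + (1)·1 = 0 ⇒ exp(γ) = -1
  r1: exp(σ) + (0)·1 = 0 ⇒ exp(σ) = 0
Π_3 = γ^-1 · f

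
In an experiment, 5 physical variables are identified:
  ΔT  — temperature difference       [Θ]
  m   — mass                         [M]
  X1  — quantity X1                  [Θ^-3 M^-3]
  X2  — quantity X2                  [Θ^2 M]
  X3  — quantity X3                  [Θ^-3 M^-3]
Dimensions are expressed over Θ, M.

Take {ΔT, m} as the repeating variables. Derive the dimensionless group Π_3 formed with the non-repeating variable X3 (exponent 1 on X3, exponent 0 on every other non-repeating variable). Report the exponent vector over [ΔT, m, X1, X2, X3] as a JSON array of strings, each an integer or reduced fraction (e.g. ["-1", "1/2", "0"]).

Dimensional matrix (Θ×M by ΔT×m×X1×X2×X3):
  Θ: [ 1  0 -3  2 -3]
  M: [ 0  1 -3  1 -3]
Row reduction gives pivot columns ΔT,m; rank = 2
Repeat: ΔT,m; free: X1,X2,X3
RREF:
  r0: [   1    0   -3    2   -3]
  r1: [   0    1   -3    1   -3]
Fix exponent of X3 at 1, X1 at 0, X2 at 0; solve each RREF row for its pivot's exponent:
  r0: exp(ΔT) + (-3)·1 = 0 ⇒ exp(ΔT) = 3
  r1: exp(m) + (-3)·1 = 0 ⇒ exp(m) = 3
Π_3 = ΔT^3 · m^3 · X3

["3", "3", "0", "0", "1"]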